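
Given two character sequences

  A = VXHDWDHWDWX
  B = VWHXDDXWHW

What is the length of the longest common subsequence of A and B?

6

Let dp[i][j] be the LCS length of the first i characters of A and the first j characters of B. dp[i][j] = dp[i-1][j-1]+1 when the i-th and j-th characters match, else max(dp[i-1][j], dp[i][j-1]).
    ·  V  W  H  X  D  D  X  W  H  W
 ·  0  0  0  0  0  0  0  0  0  0  0
 V  0  1  1  1  1  1  1  1  1  1  1
 X  0  1  1  1  2  2  2  2  2  2  2
 H  0  1  1  2  2  2  2  2  2  3  3
 D  0  1  1  2  2  3  3  3  3  3  3
 W  0  1  2  2  2  3  3  3  4  4  4
 D  0  1  2  2  2  3  4  4  4  4  4
 H  0  1  2  3  3  3  4  4  4  5  5
 W  0  1  2  3  3  3  4  4  5  5  6
 D  0  1  2  3  3  4  4  4  5  5  6
 W  0  1  2  3  3  4  4  4  5  5  6
 X  0  1  2  3  4  4  4  5  5  5  6
dp[11][10] = 6. One LCS (by backtracking along matches): VXDWHW.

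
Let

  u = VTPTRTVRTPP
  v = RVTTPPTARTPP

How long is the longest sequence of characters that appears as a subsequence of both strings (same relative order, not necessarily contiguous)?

8

Let dp[i][j] be the LCS length of the first i characters of u and the first j characters of v. dp[i][j] = dp[i-1][j-1]+1 when the i-th and j-th characters match, else max(dp[i-1][j], dp[i][j-1]).
    ·  R  V  T  T  P  P  T  A  R  T  P  P
 ·  0  0  0  0  0  0  0  0  0  0  0  0  0
 V  0  0  1  1  1  1  1  1  1  1  1  1  1
 T  0  0  1  2  2  2  2  2  2  2  2  2  2
 P  0  0  1  2  2  3  3  3  3  3  3  3  3
 T  0  0  1  2  3  3  3  4  4  4  4  4  4
 R  0  1  1  2  3  3  3  4  4  5  5  5  5
 T  0  1  1  2  3  3  3  4  4  5  6  6  6
 V  0  1  2  2  3  3  3  4  4  5  6  6  6
 R  0  1  2  2  3  3  3  4  4  5  6  6  6
 T  0  1  2  3  3  3  3  4  4  5  6  6  6
 P  0  1  2  3  3  4  4  4  4  5  6  7  7
 P  0  1  2  3  3  4  5  5  5  5  6  7  8
dp[11][12] = 8. One LCS (by backtracking along matches): VTPTRTPP.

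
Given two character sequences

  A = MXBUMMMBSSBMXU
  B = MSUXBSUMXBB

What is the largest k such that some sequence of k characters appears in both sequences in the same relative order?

7

Pick M [1,1] → X [2,4] → B [3,5] → U [4,7] → M [5,8] → B [8,10] → B [11,11]; all 7 characters appear in both, in order. Since dp[14][11] = 7, nothing longer is possible.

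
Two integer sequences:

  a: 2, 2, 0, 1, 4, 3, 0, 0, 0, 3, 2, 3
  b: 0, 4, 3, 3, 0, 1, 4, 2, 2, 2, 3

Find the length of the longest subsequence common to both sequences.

Let dp[i][j] be the LCS length of the first i values of a and the first j values of b. dp[i][j] = dp[i-1][j-1]+1 when the i-th and j-th values match, else max(dp[i-1][j], dp[i][j-1]).
    ·  0  4  3  3  0  1  4  2  2  2  3
 ·  0  0  0  0  0  0  0  0  0  0  0  0
 2  0  0  0  0  0  0  0  0  1  1  1  1
 2  0  0  0  0  0  0  0  0  1  2  2  2
 0  0  1  1  1  1  1  1  1  1  2  2  2
 1  0  1  1  1  1  1  2  2  2  2  2  2
 4  0  1  2  2  2  2  2  3  3  3  3  3
 3  0  1  2  3  3  3  3  3  3  3  3  4
 0  0  1  2  3  3  4  4  4  4  4  4  4
 0  0  1  2  3  3  4  4  4  4  4  4  4
 0  0  1  2  3  3  4  4  4  4  4  4  4
 3  0  1  2  3  4  4  4  4  4  4  4  5
 2  0  1  2  3  4  4  4  4  5  5  5  5
 3  0  1  2  3  4  4  4  4  5  5  5  6
dp[12][11] = 6. One LCS (by backtracking along matches): 0, 4, 3, 0, 2, 3.

6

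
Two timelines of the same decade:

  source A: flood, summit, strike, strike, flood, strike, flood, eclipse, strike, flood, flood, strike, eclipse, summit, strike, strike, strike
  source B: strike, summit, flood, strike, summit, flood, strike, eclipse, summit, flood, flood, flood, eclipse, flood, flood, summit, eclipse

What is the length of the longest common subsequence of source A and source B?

9

One common subsequence of length 9: flood at source A[1]=source B[3], then summit at source A[2]=source B[5], then strike at source A[3]=source B[7], then flood at source A[5]=source B[11], then flood at source A[7]=source B[12], then eclipse at source A[8]=source B[13], then flood at source A[10]=source B[14], then flood at source A[11]=source B[15], then eclipse at source A[13]=source B[17]. The LCS DP gives dp[17][17] = 9, so this is optimal.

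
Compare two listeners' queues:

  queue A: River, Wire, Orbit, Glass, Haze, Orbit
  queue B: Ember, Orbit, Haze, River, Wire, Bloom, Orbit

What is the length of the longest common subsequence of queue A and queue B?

3

Taking River at queue A[1]=queue B[4]; then Wire at queue A[2]=queue B[5]; then Orbit at queue A[6]=queue B[7] gives a common subsequence of length 3. The LCS DP gives dp[6][7] = 3, so this is optimal.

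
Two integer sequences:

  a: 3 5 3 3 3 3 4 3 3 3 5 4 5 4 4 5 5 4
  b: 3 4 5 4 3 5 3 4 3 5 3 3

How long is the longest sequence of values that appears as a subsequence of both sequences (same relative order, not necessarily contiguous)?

8

Match 3 (a #1, b #1), 5 (a #2, b #3), 3 (a #3, b #5), 3 (a #6, b #7), 4 (a #7, b #8), 3 (a #8, b #9), 3 (a #9, b #11), 3 (a #10, b #12) — 8 values in the same relative order in both. Since dp[18][12] = 8, nothing longer is possible.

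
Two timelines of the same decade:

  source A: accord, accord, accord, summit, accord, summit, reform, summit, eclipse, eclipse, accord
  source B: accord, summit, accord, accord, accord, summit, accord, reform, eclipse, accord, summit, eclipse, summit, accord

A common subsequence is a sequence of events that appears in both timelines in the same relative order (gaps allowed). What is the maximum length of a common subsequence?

9

Pick accord at source A[1]=source B[3], accord at source A[2]=source B[4], accord at source A[3]=source B[5], summit at source A[4]=source B[6], accord at source A[5]=source B[7], reform at source A[7]=source B[8], summit at source A[8]=source B[11], eclipse at source A[9]=source B[12], accord at source A[11]=source B[14]; all 9 events appear in both, in order. dp[11][14] = 9 confirms this is the maximum.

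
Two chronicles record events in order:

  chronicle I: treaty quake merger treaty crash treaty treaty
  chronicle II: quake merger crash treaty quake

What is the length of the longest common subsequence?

Taking quake [2,1]; then merger [3,2]; then crash [5,3]; then treaty [6,4] gives a common subsequence of length 4. Since dp[7][5] = 4, nothing longer is possible.

4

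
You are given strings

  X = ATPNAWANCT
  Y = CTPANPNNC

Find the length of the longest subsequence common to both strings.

5

Let dp[i][j] be the LCS length of the first i characters of X and the first j characters of Y. dp[i][j] = dp[i-1][j-1]+1 when the i-th and j-th characters match, else max(dp[i-1][j], dp[i][j-1]).
    ·  C  T  P  A  N  P  N  N  C
 ·  0  0  0  0  0  0  0  0  0  0
 A  0  0  0  0  1  1  1  1  1  1
 T  0  0  1  1  1  1  1  1  1  1
 P  0  0  1  2  2  2  2  2  2  2
 N  0  0  1  2  2  3  3  3  3  3
 A  0  0  1  2  3  3  3  3  3  3
 W  0  0  1  2  3  3  3  3  3  3
 A  0  0  1  2  3  3  3  3  3  3
 N  0  0  1  2  3  4  4  4  4  4
 C  0  1  1  2  3  4  4  4  4  5
 T  0  1  2  2  3  4  4  4  4  5
dp[10][9] = 5. One LCS (by backtracking along matches): APNNC.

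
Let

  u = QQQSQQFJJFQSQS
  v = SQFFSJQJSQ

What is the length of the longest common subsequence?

7

Let dp[i][j] be the LCS length of the first i characters of u and the first j characters of v. dp[i][j] = dp[i-1][j-1]+1 when the i-th and j-th characters match, else max(dp[i-1][j], dp[i][j-1]).
    ·  S  Q  F  F  S  J  Q  J  S  Q
 ·  0  0  0  0  0  0  0  0  0  0  0
 Q  0  0  1  1  1  1  1  1  1  1  1
 Q  0  0  1  1  1  1  1  2  2  2  2
 Q  0  0  1  1  1  1  1  2  2  2  3
 S  0  1  1  1  1  2  2  2  2  3  3
 Q  0  1  2  2  2  2  2  3  3  3  4
 Q  0  1  2  2  2  2  2  3  3  3  4
 F  0  1  2  3  3  3  3  3  3  3  4
 J  0  1  2  3  3  3  4  4  4  4  4
 J  0  1  2  3  3  3  4  4  5  5  5
 F  0  1  2  3  4  4  4  4  5  5  5
 Q  0  1  2  3  4  4  4  5  5  5  6
 S  0  1  2  3  4  5  5  5  5  6  6
 Q  0  1  2  3  4  5  5  6  6  6  7
 S  0  1  2  3  4  5  5  6  6  7  7
dp[14][10] = 7. One LCS (by backtracking along matches): SQFJJSQ.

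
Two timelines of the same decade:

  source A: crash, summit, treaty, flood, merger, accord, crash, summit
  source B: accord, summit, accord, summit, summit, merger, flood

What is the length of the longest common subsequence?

3

Taking summit (source A #2, source B #2); then accord (source A #6, source B #3); then summit (source A #8, source B #5) gives a common subsequence of length 3. Since dp[8][7] = 3, nothing longer is possible.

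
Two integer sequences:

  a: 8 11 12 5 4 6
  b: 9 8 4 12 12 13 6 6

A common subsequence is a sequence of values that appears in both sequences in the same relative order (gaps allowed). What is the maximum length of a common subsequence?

3

Pick 8 [1,2] → 12 [3,5] → 6 [6,8]; all 3 values appear in both, in order. dp[6][8] = 3 confirms this is the maximum.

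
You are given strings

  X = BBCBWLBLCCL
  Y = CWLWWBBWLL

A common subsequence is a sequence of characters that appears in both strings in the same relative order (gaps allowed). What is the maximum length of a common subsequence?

One common subsequence of length 6: C [3,1] → W [5,2] → L [6,3] → B [7,7] → L [8,9] → L [11,10]. Since dp[11][10] = 6, nothing longer is possible.

6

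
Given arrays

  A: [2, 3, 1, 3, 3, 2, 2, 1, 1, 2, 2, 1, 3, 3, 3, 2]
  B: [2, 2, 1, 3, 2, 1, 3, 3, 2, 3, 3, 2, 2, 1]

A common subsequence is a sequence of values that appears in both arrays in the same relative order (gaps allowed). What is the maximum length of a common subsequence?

9

Pick 2 at A[1]=B[2], 3 at A[2]=B[4], 1 at A[3]=B[6], 3 at A[4]=B[7], 3 at A[5]=B[8], 2 at A[6]=B[9], 2 at A[10]=B[12], 2 at A[11]=B[13], 1 at A[12]=B[14]; all 9 values appear in both, in order. Since dp[16][14] = 9, nothing longer is possible.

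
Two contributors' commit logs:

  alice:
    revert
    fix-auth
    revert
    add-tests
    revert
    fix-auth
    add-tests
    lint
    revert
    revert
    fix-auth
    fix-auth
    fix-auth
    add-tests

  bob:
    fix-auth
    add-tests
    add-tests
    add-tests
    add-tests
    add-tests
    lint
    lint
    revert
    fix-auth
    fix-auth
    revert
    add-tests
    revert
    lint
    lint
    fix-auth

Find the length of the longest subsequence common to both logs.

8

Taking fix-auth (alice #2, bob #1); then add-tests (alice #4, bob #5); then add-tests (alice #7, bob #6); then lint (alice #8, bob #8); then revert (alice #10, bob #9); then fix-auth (alice #11, bob #10); then fix-auth (alice #12, bob #11); then fix-auth (alice #13, bob #17) gives a common subsequence of length 8. The LCS DP gives dp[14][17] = 8, so this is optimal.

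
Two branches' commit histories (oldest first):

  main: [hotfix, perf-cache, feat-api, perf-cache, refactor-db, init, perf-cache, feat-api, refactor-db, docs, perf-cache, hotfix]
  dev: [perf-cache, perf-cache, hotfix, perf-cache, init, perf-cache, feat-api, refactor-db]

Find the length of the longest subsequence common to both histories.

6

Pick hotfix (main #1, dev #3), perf-cache (main #4, dev #4), init (main #6, dev #5), perf-cache (main #7, dev #6), feat-api (main #8, dev #7), refactor-db (main #9, dev #8); all 6 commits appear in both, in order, and the DP table's final entry dp[12][8] is also 6, so no common subsequence is longer.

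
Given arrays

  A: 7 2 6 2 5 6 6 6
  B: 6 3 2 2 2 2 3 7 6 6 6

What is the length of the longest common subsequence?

Taking 2 (A #2, B #5); then 2 (A #4, B #6); then 6 (A #6, B #9); then 6 (A #7, B #10); then 6 (A #8, B #11) gives a common subsequence of length 5, and the DP table's final entry dp[8][11] is also 5, so no common subsequence is longer.

5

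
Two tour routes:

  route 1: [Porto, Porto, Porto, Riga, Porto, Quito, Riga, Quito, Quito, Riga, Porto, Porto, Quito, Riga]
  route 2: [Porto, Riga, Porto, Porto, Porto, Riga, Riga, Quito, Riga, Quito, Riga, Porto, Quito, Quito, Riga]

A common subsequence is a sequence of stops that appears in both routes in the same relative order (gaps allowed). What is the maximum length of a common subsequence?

Pick Porto at route 1[1]=route 2[3], then Porto at route 1[2]=route 2[4], then Porto at route 1[3]=route 2[5], then Riga at route 1[4]=route 2[7], then Quito at route 1[6]=route 2[8], then Riga at route 1[7]=route 2[9], then Quito at route 1[9]=route 2[10], then Riga at route 1[10]=route 2[11], then Porto at route 1[11]=route 2[12], then Quito at route 1[13]=route 2[14], then Riga at route 1[14]=route 2[15]; all 11 stops appear in both, in order, and the DP table's final entry dp[14][15] is also 11, so no common subsequence is longer.

11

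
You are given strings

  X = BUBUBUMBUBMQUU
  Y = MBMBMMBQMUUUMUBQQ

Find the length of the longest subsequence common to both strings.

8

Pick B (X #1, Y #7); then U (X #2, Y #10); then U (X #4, Y #11); then U (X #6, Y #12); then M (X #7, Y #13); then U (X #9, Y #14); then B (X #10, Y #15); then Q (X #12, Y #17); all 8 characters appear in both, in order. Since dp[14][17] = 8, nothing longer is possible.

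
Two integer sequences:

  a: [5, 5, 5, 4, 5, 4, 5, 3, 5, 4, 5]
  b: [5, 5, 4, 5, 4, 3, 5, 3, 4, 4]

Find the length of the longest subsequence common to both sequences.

Let dp[i][j] be the LCS length of the first i values of a and the first j values of b. dp[i][j] = dp[i-1][j-1]+1 when the i-th and j-th values match, else max(dp[i-1][j], dp[i][j-1]).
    ·  5  5  4  5  4  3  5  3  4  4
 ·  0  0  0  0  0  0  0  0  0  0  0
 5  0  1  1  1  1  1  1  1  1  1  1
 5  0  1  2  2  2  2  2  2  2  2  2
 5  0  1  2  2  3  3  3  3  3  3  3
 4  0  1  2  3  3  4  4  4  4  4  4
 5  0  1  2  3  4  4  4  5  5  5  5
 4  0  1  2  3  4  5  5  5  5  6  6
 5  0  1  2  3  4  5  5  6  6  6  6
 3  0  1  2  3  4  5  6  6  7  7  7
 5  0  1  2  3  4  5  6  7  7  7  7
 4  0  1  2  3  4  5  6  7  7  8  8
 5  0  1  2  3  4  5  6  7  7  8  8
dp[11][10] = 8. One LCS (by backtracking along matches): 5, 5, 4, 5, 4, 5, 3, 4.

8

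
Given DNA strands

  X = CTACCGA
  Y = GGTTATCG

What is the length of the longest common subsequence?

Taking T (X #2, Y #4), then A (X #3, Y #5), then C (X #5, Y #7), then G (X #6, Y #8) gives a common subsequence of length 4, and the DP table's final entry dp[7][8] is also 4, so no common subsequence is longer.

4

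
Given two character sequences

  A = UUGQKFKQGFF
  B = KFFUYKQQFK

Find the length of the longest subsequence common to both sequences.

Let dp[i][j] be the LCS length of the first i characters of A and the first j characters of B. dp[i][j] = dp[i-1][j-1]+1 when the i-th and j-th characters match, else max(dp[i-1][j], dp[i][j-1]).
    ·  K  F  F  U  Y  K  Q  Q  F  K
 ·  0  0  0  0  0  0  0  0  0  0  0
 U  0  0  0  0  1  1  1  1  1  1  1
 U  0  0  0  0  1  1  1  1  1  1  1
 G  0  0  0  0  1  1  1  1  1  1  1
 Q  0  0  0  0  1  1  1  2  2  2  2
 K  0  1  1  1  1  1  2  2  2  2  3
 F  0  1  2  2  2  2  2  2  2  3  3
 K  0  1  2  2  2  2  3  3  3  3  4
 Q  0  1  2  2  2  2  3  4  4  4  4
 G  0  1  2  2  2  2  3  4  4  4  4
 F  0  1  2  3  3  3  3  4  4  5  5
 F  0  1  2  3  3  3  3  4  4  5  5
dp[11][10] = 5. One LCS (by backtracking along matches): KFKQF.

5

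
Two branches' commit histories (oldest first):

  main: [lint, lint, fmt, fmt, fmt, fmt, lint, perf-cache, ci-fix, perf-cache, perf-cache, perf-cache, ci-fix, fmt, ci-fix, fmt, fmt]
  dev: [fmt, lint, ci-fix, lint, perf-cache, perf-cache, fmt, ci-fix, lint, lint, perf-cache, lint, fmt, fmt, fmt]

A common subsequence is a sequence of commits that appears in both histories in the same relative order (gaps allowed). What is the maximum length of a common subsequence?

Taking fmt [6,1] → lint [7,2] → ci-fix [9,3] → perf-cache [10,5] → perf-cache [11,6] → perf-cache [12,11] → fmt [14,13] → fmt [16,14] → fmt [17,15] gives a common subsequence of length 9. Since dp[17][15] = 9, nothing longer is possible.

9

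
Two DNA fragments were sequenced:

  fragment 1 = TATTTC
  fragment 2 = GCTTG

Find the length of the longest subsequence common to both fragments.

One common subsequence of length 2: T (fragment 1 #1, fragment 2 #3), T (fragment 1 #3, fragment 2 #4). The LCS DP gives dp[6][5] = 2, so this is optimal.

2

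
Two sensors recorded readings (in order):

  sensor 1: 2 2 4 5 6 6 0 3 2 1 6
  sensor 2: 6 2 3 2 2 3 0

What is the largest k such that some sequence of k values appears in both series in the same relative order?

Let dp[i][j] be the LCS length of the first i values of sensor 1 and the first j values of sensor 2. dp[i][j] = dp[i-1][j-1]+1 when the i-th and j-th values match, else max(dp[i-1][j], dp[i][j-1]).
    ·  6  2  3  2  2  3  0
 ·  0  0  0  0  0  0  0  0
 2  0  0  1  1  1  1  1  1
 2  0  0  1  1  2  2  2  2
 4  0  0  1  1  2  2  2  2
 5  0  0  1  1  2  2  2  2
 6  0  1  1  1  2  2  2  2
 6  0  1  1  1  2  2  2  2
 0  0  1  1  1  2  2  2  3
 3  0  1  1  2  2  2  3  3
 2  0  1  2  2  3  3  3  3
 1  0  1  2  2  3  3  3  3
 6  0  1  2  2  3  3  3  3
dp[11][7] = 3. One LCS (by backtracking along matches): 2, 2, 0.

3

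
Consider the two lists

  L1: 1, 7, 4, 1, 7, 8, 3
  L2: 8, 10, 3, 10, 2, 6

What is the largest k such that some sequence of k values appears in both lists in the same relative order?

Match 8 at L1[6]=L2[1], 3 at L1[7]=L2[3] — 2 values in the same relative order in both. The LCS DP gives dp[7][6] = 2, so this is optimal.

2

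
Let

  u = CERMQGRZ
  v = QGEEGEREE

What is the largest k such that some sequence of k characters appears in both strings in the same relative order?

Pick E at u[2]=v[4], G at u[6]=v[5], R at u[7]=v[7]; all 3 characters appear in both, in order, and the DP table's final entry dp[8][9] is also 3, so no common subsequence is longer.

3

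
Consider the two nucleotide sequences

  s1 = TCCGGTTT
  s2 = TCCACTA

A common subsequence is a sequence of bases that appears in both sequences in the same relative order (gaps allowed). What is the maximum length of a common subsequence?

4

Let dp[i][j] be the LCS length of the first i bases of s1 and the first j bases of s2. dp[i][j] = dp[i-1][j-1]+1 when the i-th and j-th bases match, else max(dp[i-1][j], dp[i][j-1]).
    ·  T  C  C  A  C  T  A
 ·  0  0  0  0  0  0  0  0
 T  0  1  1  1  1  1  1  1
 C  0  1  2  2  2  2  2  2
 C  0  1  2  3  3  3  3  3
 G  0  1  2  3  3  3  3  3
 G  0  1  2  3  3  3  3  3
 T  0  1  2  3  3  3  4  4
 T  0  1  2  3  3  3  4  4
 T  0  1  2  3  3  3  4  4
dp[8][7] = 4. One LCS (by backtracking along matches): TCCT.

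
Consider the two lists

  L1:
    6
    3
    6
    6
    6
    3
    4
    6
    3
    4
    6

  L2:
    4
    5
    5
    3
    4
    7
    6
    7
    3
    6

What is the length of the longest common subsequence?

5

Match 3 (L1 #6, L2 #4), then 4 (L1 #7, L2 #5), then 6 (L1 #8, L2 #7), then 3 (L1 #9, L2 #9), then 6 (L1 #11, L2 #10) — 5 values in the same relative order in both. The LCS DP gives dp[11][10] = 5, so this is optimal.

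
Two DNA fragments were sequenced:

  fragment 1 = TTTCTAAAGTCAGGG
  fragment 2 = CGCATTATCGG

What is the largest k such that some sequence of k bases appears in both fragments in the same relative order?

Pick T at fragment 1[3]=fragment 2[5] → T at fragment 1[5]=fragment 2[6] → A at fragment 1[8]=fragment 2[7] → T at fragment 1[10]=fragment 2[8] → C at fragment 1[11]=fragment 2[9] → G at fragment 1[14]=fragment 2[10] → G at fragment 1[15]=fragment 2[11]; all 7 bases appear in both, in order. The LCS DP gives dp[15][11] = 7, so this is optimal.

7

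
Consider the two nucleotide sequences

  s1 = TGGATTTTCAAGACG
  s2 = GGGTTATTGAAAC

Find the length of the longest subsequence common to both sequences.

Match G at s1[2]=s2[2]; then G at s1[3]=s2[3]; then T at s1[5]=s2[4]; then T at s1[6]=s2[5]; then T at s1[7]=s2[7]; then T at s1[8]=s2[8]; then A at s1[10]=s2[10]; then A at s1[11]=s2[11]; then A at s1[13]=s2[12]; then C at s1[14]=s2[13] — 10 bases in the same relative order in both. The LCS DP gives dp[15][13] = 10, so this is optimal.

10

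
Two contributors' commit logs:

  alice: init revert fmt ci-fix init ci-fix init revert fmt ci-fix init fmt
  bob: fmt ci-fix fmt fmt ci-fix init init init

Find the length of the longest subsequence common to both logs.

5

Match fmt [3,4], ci-fix [4,5], init [5,6], init [7,7], init [11,8] — 5 commits in the same relative order in both. dp[12][8] = 5 confirms this is the maximum.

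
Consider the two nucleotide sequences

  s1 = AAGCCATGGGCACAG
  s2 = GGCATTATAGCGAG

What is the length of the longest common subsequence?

Taking G [3,2], then C [4,3], then A [6,7], then T [7,8], then G [8,10], then G [10,12], then A [14,13], then G [15,14] gives a common subsequence of length 8. The LCS DP gives dp[15][14] = 8, so this is optimal.

8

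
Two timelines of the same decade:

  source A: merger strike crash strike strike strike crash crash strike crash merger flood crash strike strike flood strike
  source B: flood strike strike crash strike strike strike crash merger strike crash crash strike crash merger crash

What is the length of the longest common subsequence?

Taking strike [2,3] → crash [3,4] → strike [4,6] → strike [5,7] → strike [6,10] → crash [7,11] → crash [8,12] → strike [9,13] → crash [10,14] → merger [11,15] → crash [13,16] gives a common subsequence of length 11. Since dp[17][16] = 11, nothing longer is possible.

11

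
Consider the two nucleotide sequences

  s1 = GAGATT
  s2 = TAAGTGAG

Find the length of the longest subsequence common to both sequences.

Let dp[i][j] be the LCS length of the first i bases of s1 and the first j bases of s2. dp[i][j] = dp[i-1][j-1]+1 when the i-th and j-th bases match, else max(dp[i-1][j], dp[i][j-1]).
    ·  T  A  A  G  T  G  A  G
 ·  0  0  0  0  0  0  0  0  0
 G  0  0  0  0  1  1  1  1  1
 A  0  0  1  1  1  1  1  2  2
 G  0  0  1  1  2  2  2  2  3
 A  0  0  1  2  2  2  2  3  3
 T  0  1  1  2  2  3  3  3  3
 T  0  1  1  2  2  3  3  3  3
dp[6][8] = 3. One LCS (by backtracking along matches): GAG.

3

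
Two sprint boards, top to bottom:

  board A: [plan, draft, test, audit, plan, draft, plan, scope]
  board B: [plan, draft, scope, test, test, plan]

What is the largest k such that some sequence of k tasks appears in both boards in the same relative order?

4

One common subsequence of length 4: plan at board A[1]=board B[1] → draft at board A[2]=board B[2] → test at board A[3]=board B[5] → plan at board A[7]=board B[6]. Since dp[8][6] = 4, nothing longer is possible.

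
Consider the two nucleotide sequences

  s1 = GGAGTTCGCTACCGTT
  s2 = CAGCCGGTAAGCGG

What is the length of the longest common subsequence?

One common subsequence of length 8: A (s1 #3, s2 #2), G (s1 #4, s2 #3), C (s1 #7, s2 #5), G (s1 #8, s2 #7), T (s1 #10, s2 #8), A (s1 #11, s2 #10), C (s1 #12, s2 #12), G (s1 #14, s2 #14). The LCS DP gives dp[16][14] = 8, so this is optimal.

8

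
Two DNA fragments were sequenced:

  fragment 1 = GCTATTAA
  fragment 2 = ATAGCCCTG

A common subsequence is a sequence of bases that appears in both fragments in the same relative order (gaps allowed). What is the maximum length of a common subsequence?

3

One common subsequence of length 3: G at fragment 1[1]=fragment 2[4] → C at fragment 1[2]=fragment 2[7] → T at fragment 1[3]=fragment 2[8], and the DP table's final entry dp[8][9] is also 3, so no common subsequence is longer.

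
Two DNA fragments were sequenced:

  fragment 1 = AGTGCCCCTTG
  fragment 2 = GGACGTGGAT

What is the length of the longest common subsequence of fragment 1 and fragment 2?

Let dp[i][j] be the LCS length of the first i bases of fragment 1 and the first j bases of fragment 2. dp[i][j] = dp[i-1][j-1]+1 when the i-th and j-th bases match, else max(dp[i-1][j], dp[i][j-1]).
    ·  G  G  A  C  G  T  G  G  A  T
 ·  0  0  0  0  0  0  0  0  0  0  0
 A  0  0  0  1  1  1  1  1  1  1  1
 G  0  1  1  1  1  2  2  2  2  2  2
 T  0  1  1  1  1  2  3  3  3  3  3
 G  0  1  2  2  2  2  3  4  4  4  4
 C  0  1  2  2  3  3  3  4  4  4  4
 C  0  1  2  2  3  3  3  4  4  4  4
 C  0  1  2  2  3  3  3  4  4  4  4
 C  0  1  2  2  3  3  3  4  4  4  4
 T  0  1  2  2  3  3  4  4  4  4  5
 T  0  1  2  2  3  3  4  4  4  4  5
 G  0  1  2  2  3  4  4  5  5  5  5
dp[11][10] = 5. One LCS (by backtracking along matches): AGTGT.

5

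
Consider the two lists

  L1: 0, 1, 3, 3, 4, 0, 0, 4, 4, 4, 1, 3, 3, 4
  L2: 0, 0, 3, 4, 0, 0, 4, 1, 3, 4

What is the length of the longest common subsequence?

9

Match 0 at L1[1]=L2[2] → 3 at L1[4]=L2[3] → 4 at L1[5]=L2[4] → 0 at L1[6]=L2[5] → 0 at L1[7]=L2[6] → 4 at L1[10]=L2[7] → 1 at L1[11]=L2[8] → 3 at L1[13]=L2[9] → 4 at L1[14]=L2[10] — 9 values in the same relative order in both. The LCS DP gives dp[14][10] = 9, so this is optimal.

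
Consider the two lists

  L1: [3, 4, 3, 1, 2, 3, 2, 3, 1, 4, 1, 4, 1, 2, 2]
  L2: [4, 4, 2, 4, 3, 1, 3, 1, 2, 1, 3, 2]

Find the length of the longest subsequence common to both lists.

7

One common subsequence of length 7: 4 [2,4] → 3 [3,5] → 1 [4,6] → 3 [6,7] → 2 [7,9] → 3 [8,11] → 2 [15,12], and the DP table's final entry dp[15][12] is also 7, so no common subsequence is longer.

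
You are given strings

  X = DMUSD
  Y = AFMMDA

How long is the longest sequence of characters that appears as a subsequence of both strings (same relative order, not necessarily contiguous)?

2

Let dp[i][j] be the LCS length of the first i characters of X and the first j characters of Y. dp[i][j] = dp[i-1][j-1]+1 when the i-th and j-th characters match, else max(dp[i-1][j], dp[i][j-1]).
    ·  A  F  M  M  D  A
 ·  0  0  0  0  0  0  0
 D  0  0  0  0  0  1  1
 M  0  0  0  1  1  1  1
 U  0  0  0  1  1  1  1
 S  0  0  0  1  1  1  1
 D  0  0  0  1  1  2  2
dp[5][6] = 2. One LCS (by backtracking along matches): MD.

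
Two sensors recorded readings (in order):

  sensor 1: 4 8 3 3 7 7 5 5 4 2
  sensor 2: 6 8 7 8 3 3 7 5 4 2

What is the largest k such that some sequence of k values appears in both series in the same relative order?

Taking 8 at sensor 1[2]=sensor 2[4] → 3 at sensor 1[3]=sensor 2[5] → 3 at sensor 1[4]=sensor 2[6] → 7 at sensor 1[6]=sensor 2[7] → 5 at sensor 1[8]=sensor 2[8] → 4 at sensor 1[9]=sensor 2[9] → 2 at sensor 1[10]=sensor 2[10] gives a common subsequence of length 7. Since dp[10][10] = 7, nothing longer is possible.

7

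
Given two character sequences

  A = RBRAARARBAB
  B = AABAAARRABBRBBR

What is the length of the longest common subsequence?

One common subsequence of length 8: B at A[2]=B[3], A at A[4]=B[5], A at A[5]=B[6], R at A[6]=B[8], A at A[7]=B[9], R at A[8]=B[12], B at A[9]=B[13], B at A[11]=B[14]. The LCS DP gives dp[11][15] = 8, so this is optimal.

8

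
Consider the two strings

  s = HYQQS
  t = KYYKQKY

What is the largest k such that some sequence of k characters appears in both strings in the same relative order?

2

Let dp[i][j] be the LCS length of the first i characters of s and the first j characters of t. dp[i][j] = dp[i-1][j-1]+1 when the i-th and j-th characters match, else max(dp[i-1][j], dp[i][j-1]).
    ·  K  Y  Y  K  Q  K  Y
 ·  0  0  0  0  0  0  0  0
 H  0  0  0  0  0  0  0  0
 Y  0  0  1  1  1  1  1  1
 Q  0  0  1  1  1  2  2  2
 Q  0  0  1  1  1  2  2  2
 S  0  0  1  1  1  2  2  2
dp[5][7] = 2. One LCS (by backtracking along matches): YQ.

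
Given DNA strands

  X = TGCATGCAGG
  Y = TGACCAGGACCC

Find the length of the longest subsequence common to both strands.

Let dp[i][j] be the LCS length of the first i bases of X and the first j bases of Y. dp[i][j] = dp[i-1][j-1]+1 when the i-th and j-th bases match, else max(dp[i-1][j], dp[i][j-1]).
    ·  T  G  A  C  C  A  G  G  A  C  C  C
 ·  0  0  0  0  0  0  0  0  0  0  0  0  0
 T  0  1  1  1  1  1  1  1  1  1  1  1  1
 G  0  1  2  2  2  2  2  2  2  2  2  2  2
 C  0  1  2  2  3  3  3  3  3  3  3  3  3
 A  0  1  2  3  3  3  4  4  4  4  4  4  4
 T  0  1  2  3  3  3  4  4  4  4  4  4  4
 G  0  1  2  3  3  3  4  5  5  5  5  5  5
 C  0  1  2  3  4  4  4  5  5  5  6  6  6
 A  0  1  2  3  4  4  5  5  5  6  6  6  6
 G  0  1  2  3  4  4  5  6  6  6  6  6  6
 G  0  1  2  3  4  4  5  6  7  7  7  7  7
dp[10][12] = 7. One LCS (by backtracking along matches): TGCCAGG.

7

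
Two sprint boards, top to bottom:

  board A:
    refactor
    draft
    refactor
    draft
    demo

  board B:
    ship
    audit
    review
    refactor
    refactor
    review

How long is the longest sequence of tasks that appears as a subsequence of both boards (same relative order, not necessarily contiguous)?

Pick refactor (board A #1, board B #4), then refactor (board A #3, board B #5); all 2 tasks appear in both, in order. dp[5][6] = 2 confirms this is the maximum.

2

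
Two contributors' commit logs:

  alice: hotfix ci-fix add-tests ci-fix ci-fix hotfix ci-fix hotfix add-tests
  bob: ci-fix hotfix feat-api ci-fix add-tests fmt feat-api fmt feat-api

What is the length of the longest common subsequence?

4

Match ci-fix [5,1] → hotfix [6,2] → ci-fix [7,4] → add-tests [9,5] — 4 commits in the same relative order in both. dp[9][9] = 4 confirms this is the maximum.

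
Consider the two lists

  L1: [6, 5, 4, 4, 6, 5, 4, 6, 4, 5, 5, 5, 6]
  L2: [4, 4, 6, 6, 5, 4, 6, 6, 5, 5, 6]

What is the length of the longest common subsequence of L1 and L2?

9

Let dp[i][j] be the LCS length of the first i values of L1 and the first j values of L2. dp[i][j] = dp[i-1][j-1]+1 when the i-th and j-th values match, else max(dp[i-1][j], dp[i][j-1]).
    ·  4  4  6  6  5  4  6  6  5  5  6
 ·  0  0  0  0  0  0  0  0  0  0  0  0
 6  0  0  0  1  1  1  1  1  1  1  1  1
 5  0  0  0  1  1  2  2  2  2  2  2  2
 4  0  1  1  1  1  2  3  3  3  3  3  3
 4  0  1  2  2  2  2  3  3  3  3  3  3
 6  0  1  2  3  3  3  3  4  4  4  4  4
 5  0  1  2  3  3  4  4  4  4  5  5  5
 4  0  1  2  3  3  4  5  5  5  5  5  5
 6  0  1  2  3  4  4  5  6  6  6  6  6
 4  0  1  2  3  4  4  5  6  6  6  6  6
 5  0  1  2  3  4  5  5  6  6  7  7  7
 5  0  1  2  3  4  5  5  6  6  7  8  8
 5  0  1  2  3  4  5  5  6  6  7  8  8
 6  0  1  2  3  4  5  5  6  7  7  8  9
dp[13][11] = 9. One LCS (by backtracking along matches): 4, 4, 6, 5, 4, 6, 5, 5, 6.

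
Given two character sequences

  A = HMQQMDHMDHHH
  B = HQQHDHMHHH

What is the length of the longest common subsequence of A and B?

One common subsequence of length 9: H [1,1]; then Q [3,2]; then Q [4,3]; then D [6,5]; then H [7,6]; then M [8,7]; then H [10,8]; then H [11,9]; then H [12,10], and the DP table's final entry dp[12][10] is also 9, so no common subsequence is longer.

9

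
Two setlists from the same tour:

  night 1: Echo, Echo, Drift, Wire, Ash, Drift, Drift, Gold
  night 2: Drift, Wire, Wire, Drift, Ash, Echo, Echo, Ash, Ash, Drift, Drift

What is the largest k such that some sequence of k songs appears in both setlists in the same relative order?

5

Taking Echo at night 1[1]=night 2[6], Echo at night 1[2]=night 2[7], Ash at night 1[5]=night 2[9], Drift at night 1[6]=night 2[10], Drift at night 1[7]=night 2[11] gives a common subsequence of length 5. dp[8][11] = 5 confirms this is the maximum.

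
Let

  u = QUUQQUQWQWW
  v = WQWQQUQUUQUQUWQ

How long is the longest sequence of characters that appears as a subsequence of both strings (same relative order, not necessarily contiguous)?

Pick Q (u #1, v #7); then U (u #2, v #8); then U (u #3, v #9); then Q (u #4, v #10); then Q (u #5, v #12); then U (u #6, v #13); then W (u #8, v #14); then Q (u #9, v #15); all 8 characters appear in both, in order. The LCS DP gives dp[11][15] = 8, so this is optimal.

8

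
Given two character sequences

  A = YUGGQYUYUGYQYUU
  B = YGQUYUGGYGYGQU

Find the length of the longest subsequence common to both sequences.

One common subsequence of length 10: Y at A[1]=B[1] → G at A[4]=B[2] → Q at A[5]=B[3] → Y at A[6]=B[5] → U at A[7]=B[6] → Y at A[8]=B[9] → G at A[10]=B[10] → Y at A[11]=B[11] → Q at A[12]=B[13] → U at A[15]=B[14]. Since dp[15][14] = 10, nothing longer is possible.

10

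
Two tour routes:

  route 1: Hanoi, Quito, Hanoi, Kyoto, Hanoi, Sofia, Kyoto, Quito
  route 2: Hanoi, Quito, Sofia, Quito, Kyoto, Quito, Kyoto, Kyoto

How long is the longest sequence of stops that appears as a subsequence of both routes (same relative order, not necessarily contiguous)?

5

Match Hanoi at route 1[1]=route 2[1], then Quito at route 1[2]=route 2[2], then Sofia at route 1[6]=route 2[3], then Kyoto at route 1[7]=route 2[5], then Quito at route 1[8]=route 2[6] — 5 stops in the same relative order in both. Since dp[8][8] = 5, nothing longer is possible.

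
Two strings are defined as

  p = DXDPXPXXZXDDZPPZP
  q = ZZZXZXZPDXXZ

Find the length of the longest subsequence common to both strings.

Match X (p #2, q #4) → X (p #5, q #6) → P (p #6, q #8) → X (p #8, q #10) → X (p #10, q #11) → Z (p #16, q #12) — 6 characters in the same relative order in both. Since dp[17][12] = 6, nothing longer is possible.

6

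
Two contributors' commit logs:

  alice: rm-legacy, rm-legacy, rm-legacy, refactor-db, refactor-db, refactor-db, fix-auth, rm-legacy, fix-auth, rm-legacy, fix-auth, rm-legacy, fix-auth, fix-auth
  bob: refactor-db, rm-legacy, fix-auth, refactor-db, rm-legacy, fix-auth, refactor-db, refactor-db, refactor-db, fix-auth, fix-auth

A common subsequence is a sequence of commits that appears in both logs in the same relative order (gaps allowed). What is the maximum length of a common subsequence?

7

Match rm-legacy (alice #1, bob #2), rm-legacy (alice #2, bob #5), refactor-db (alice #4, bob #7), refactor-db (alice #5, bob #8), refactor-db (alice #6, bob #9), fix-auth (alice #13, bob #10), fix-auth (alice #14, bob #11) — 7 commits in the same relative order in both. The LCS DP gives dp[14][11] = 7, so this is optimal.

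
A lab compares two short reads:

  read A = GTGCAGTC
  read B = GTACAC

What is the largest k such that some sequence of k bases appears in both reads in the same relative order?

Taking G at read A[1]=read B[1] → T at read A[2]=read B[2] → C at read A[4]=read B[4] → A at read A[5]=read B[5] → C at read A[8]=read B[6] gives a common subsequence of length 5. Since dp[8][6] = 5, nothing longer is possible.

5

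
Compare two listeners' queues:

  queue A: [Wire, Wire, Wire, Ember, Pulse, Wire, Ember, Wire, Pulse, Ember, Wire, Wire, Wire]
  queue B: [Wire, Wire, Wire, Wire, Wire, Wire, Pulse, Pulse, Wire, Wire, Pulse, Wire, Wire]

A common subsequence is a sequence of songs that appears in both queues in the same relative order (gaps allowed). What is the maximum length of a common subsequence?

Pick Wire at queue A[1]=queue B[4], then Wire at queue A[2]=queue B[5], then Wire at queue A[3]=queue B[6], then Pulse at queue A[5]=queue B[8], then Wire at queue A[6]=queue B[9], then Wire at queue A[8]=queue B[10], then Pulse at queue A[9]=queue B[11], then Wire at queue A[12]=queue B[12], then Wire at queue A[13]=queue B[13]; all 9 songs appear in both, in order. Since dp[13][13] = 9, nothing longer is possible.

9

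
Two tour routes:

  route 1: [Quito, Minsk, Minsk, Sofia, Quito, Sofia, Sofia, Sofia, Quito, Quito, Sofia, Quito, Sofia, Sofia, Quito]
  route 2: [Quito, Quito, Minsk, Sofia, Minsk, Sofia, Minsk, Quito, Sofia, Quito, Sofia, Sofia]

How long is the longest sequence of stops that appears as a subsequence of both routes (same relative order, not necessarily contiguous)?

9

Taking Quito [1,2], Minsk [2,3], Minsk [3,5], Sofia [4,6], Quito [10,8], Sofia [11,9], Quito [12,10], Sofia [13,11], Sofia [14,12] gives a common subsequence of length 9. The LCS DP gives dp[15][12] = 9, so this is optimal.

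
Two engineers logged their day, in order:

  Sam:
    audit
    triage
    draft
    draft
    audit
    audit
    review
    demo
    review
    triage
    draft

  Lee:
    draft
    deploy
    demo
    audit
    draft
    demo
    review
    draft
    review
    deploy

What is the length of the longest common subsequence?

Pick audit at Sam[1]=Lee[4]; then draft at Sam[4]=Lee[5]; then demo at Sam[8]=Lee[6]; then review at Sam[9]=Lee[7]; then draft at Sam[11]=Lee[8]; all 5 tasks appear in both, in order. dp[11][10] = 5 confirms this is the maximum.

5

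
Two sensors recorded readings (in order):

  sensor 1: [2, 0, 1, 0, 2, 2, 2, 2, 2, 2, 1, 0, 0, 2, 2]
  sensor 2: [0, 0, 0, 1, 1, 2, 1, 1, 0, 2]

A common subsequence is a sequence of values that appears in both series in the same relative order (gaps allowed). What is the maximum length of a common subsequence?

6

One common subsequence of length 6: 0 [2,3], then 1 [3,5], then 2 [5,6], then 1 [11,8], then 0 [13,9], then 2 [15,10]. Since dp[15][10] = 6, nothing longer is possible.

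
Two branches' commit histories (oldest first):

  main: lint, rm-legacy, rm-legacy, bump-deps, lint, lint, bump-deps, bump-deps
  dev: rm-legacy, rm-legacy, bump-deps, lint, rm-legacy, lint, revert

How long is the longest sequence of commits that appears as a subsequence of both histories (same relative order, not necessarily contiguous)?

5

Pick rm-legacy [2,1] → rm-legacy [3,2] → bump-deps [4,3] → lint [5,4] → lint [6,6]; all 5 commits appear in both, in order. dp[8][7] = 5 confirms this is the maximum.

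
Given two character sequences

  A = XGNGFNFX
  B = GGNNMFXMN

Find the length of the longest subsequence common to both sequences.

5

Let dp[i][j] be the LCS length of the first i characters of A and the first j characters of B. dp[i][j] = dp[i-1][j-1]+1 when the i-th and j-th characters match, else max(dp[i-1][j], dp[i][j-1]).
    ·  G  G  N  N  M  F  X  M  N
 ·  0  0  0  0  0  0  0  0  0  0
 X  0  0  0  0  0  0  0  1  1  1
 G  0  1  1  1  1  1  1  1  1  1
 N  0  1  1  2  2  2  2  2  2  2
 G  0  1  2  2  2  2  2  2  2  2
 F  0  1  2  2  2  2  3  3  3  3
 N  0  1  2  3  3  3  3  3  3  4
 F  0  1  2  3  3  3  4  4  4  4
 X  0  1  2  3  3  3  4  5  5  5
dp[8][9] = 5. One LCS (by backtracking along matches): GNNFX.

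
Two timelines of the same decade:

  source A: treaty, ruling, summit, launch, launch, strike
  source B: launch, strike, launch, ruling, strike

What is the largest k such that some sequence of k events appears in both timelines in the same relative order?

One common subsequence of length 3: launch [4,1], then launch [5,3], then strike [6,5]. dp[6][5] = 3 confirms this is the maximum.

3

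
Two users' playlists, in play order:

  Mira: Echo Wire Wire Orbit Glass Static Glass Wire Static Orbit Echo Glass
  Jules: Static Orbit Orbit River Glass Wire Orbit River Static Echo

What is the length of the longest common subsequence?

Taking Orbit [4,3], Glass [7,5], Wire [8,6], Static [9,9], Echo [11,10] gives a common subsequence of length 5. dp[12][10] = 5 confirms this is the maximum.

5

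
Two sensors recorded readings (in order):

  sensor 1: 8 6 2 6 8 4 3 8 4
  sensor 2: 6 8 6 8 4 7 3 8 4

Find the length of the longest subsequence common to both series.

Let dp[i][j] be the LCS length of the first i values of sensor 1 and the first j values of sensor 2. dp[i][j] = dp[i-1][j-1]+1 when the i-th and j-th values match, else max(dp[i-1][j], dp[i][j-1]).
    ·  6  8  6  8  4  7  3  8  4
 ·  0  0  0  0  0  0  0  0  0  0
 8  0  0  1  1  1  1  1  1  1  1
 6  0  1  1  2  2  2  2  2  2  2
 2  0  1  1  2  2  2  2  2  2  2
 6  0  1  1  2  2  2  2  2  2  2
 8  0  1  2  2  3  3  3  3  3  3
 4  0  1  2  2  3  4  4  4  4  4
 3  0  1  2  2  3  4  4  5  5  5
 8  0  1  2  2  3  4  4  5  6  6
 4  0  1  2  2  3  4  4  5  6  7
dp[9][9] = 7. One LCS (by backtracking along matches): 8, 6, 8, 4, 3, 8, 4.

7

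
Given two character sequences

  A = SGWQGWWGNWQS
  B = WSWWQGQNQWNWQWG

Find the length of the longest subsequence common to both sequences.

8

Taking S at A[1]=B[2], then W at A[3]=B[4], then Q at A[4]=B[5], then G at A[5]=B[6], then W at A[7]=B[10], then N at A[9]=B[11], then W at A[10]=B[12], then Q at A[11]=B[13] gives a common subsequence of length 8. The LCS DP gives dp[12][15] = 8, so this is optimal.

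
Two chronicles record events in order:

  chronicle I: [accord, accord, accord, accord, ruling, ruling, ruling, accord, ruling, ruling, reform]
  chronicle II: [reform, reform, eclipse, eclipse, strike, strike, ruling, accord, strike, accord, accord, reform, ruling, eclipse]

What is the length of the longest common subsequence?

Taking accord at chronicle I[1]=chronicle II[8], then accord at chronicle I[2]=chronicle II[10], then accord at chronicle I[3]=chronicle II[11], then ruling at chronicle I[5]=chronicle II[13] gives a common subsequence of length 4. Since dp[11][14] = 4, nothing longer is possible.

4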